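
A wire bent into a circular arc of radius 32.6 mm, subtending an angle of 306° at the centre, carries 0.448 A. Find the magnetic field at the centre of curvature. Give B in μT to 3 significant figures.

The Biot–Savart field of a circular arc at its centre is B = μ₀Iφ/(4πR), with φ = 5.341 rad.
B = (4π×10⁻⁷ × 0.448 × 5.341) / (4π × 0.0326) = 7.34×10⁻⁶ T.

B ≈ 7.34 μT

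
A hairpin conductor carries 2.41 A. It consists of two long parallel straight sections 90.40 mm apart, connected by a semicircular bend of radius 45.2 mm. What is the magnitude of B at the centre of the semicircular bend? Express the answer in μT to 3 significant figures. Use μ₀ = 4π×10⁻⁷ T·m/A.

B ≈ 27.4 μT

The semicircular arc contributes B_arc = μ₀I·π/(4πR) = μ₀I/(4R) = 1.68×10⁻⁵ T.
Each semi-infinite lead is at perpendicular distance R = 0.0452 m from the centre, with the perpendicular foot at its near end, so it contributes μ₀I/(4πR); both point the same way, together 1.07×10⁻⁵ T.
Arc and leads all point the same direction: B = 1.68×10⁻⁵ + 1.07×10⁻⁵ = 2.74×10⁻⁵ T.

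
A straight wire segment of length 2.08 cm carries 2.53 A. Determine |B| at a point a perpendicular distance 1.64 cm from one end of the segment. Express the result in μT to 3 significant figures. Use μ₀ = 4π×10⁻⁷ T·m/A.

B ≈ 12.1 μT

For a finite straight segment, B = (μ₀I/4πd)(sinθ₁ + sinθ₂), where θ₁, θ₂ are the angles from the perpendicular to each end.
The perpendicular foot is at one end, so the two end-offsets along the wire are 0 and L = 0.0208 m.
sinθ₁ = 0/√(0²+0.0164²) = 0.0000; sinθ₂ = 0.0208/√(0.0208²+0.0164²) = 0.7853.
B = (4π×10⁻⁷ × 2.53) / (4π × 0.0164) × (0.0000 + 0.7853) = 1.21×10⁻⁵ T.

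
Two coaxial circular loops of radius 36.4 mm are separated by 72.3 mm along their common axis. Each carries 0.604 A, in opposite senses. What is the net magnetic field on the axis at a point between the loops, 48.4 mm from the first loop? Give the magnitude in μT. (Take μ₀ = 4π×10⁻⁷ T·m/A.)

Each loop contributes B = μ₀IR²/[2(R²+z²)^(3/2)] on the axis, with z measured from that loop.
Loop 1 (z = 0.0484 m): B₁ = 2.26×10⁻⁶ T. Loop 2 (z = 0.0239 m): B₂ = 6.09×10⁻⁶ T.
The fields oppose: B = |B₁ − B₂| = 3.83×10⁻⁶ T.

B ≈ 3.83 μT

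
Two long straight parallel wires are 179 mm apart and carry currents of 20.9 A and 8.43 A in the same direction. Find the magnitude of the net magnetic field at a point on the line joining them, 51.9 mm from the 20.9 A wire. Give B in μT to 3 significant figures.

Each long wire gives B = μ₀I/(2πd). Distances are d₁ = 0.0519 m and d₂ = 0.1271 m.
B₁ = 8.05×10⁻⁵ T, B₂ = 1.33×10⁻⁵ T.
Between parallel currents the two contributions point in opposite directions, so they subtract. B = |B₁ − B₂| = |8.05×10⁻⁵ − 1.33×10⁻⁵| = 6.73×10⁻⁵ T.

B ≈ 67.3 μT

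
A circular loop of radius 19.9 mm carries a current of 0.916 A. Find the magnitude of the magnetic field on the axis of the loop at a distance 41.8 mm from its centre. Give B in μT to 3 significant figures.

On the axis of a circular loop, B = μ₀IR² / [2(R²+z²)^(3/2)].
R² + z² = (0.0199)² + (0.0418)² = 0.002143 m², and (R²+z²)^(3/2) = 9.92×10⁻⁵ m³.
B = (4π×10⁻⁷ × 0.916 × 0.000396) / (2 × 9.92×10⁻⁵) = 2.30×10⁻⁶ T.

B ≈ 2.30 μT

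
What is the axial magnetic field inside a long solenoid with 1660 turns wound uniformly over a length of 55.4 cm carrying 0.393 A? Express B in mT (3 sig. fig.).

B ≈ 1.48 mT

Inside a long solenoid, B = μ₀nI with n = 2996 turns/m.
B = 4π×10⁻⁷ × 2996 × 0.393 = 1.48×10⁻³ T.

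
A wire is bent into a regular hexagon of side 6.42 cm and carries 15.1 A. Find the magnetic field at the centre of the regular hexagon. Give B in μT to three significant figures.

Each side is a finite straight segment at perpendicular distance d = a/(2 tan(π/6)) = 0.0556 m from the centre, with end-angles ±π/6.
One side contributes B₁ = (μ₀I/4πd)·2 sin(π/6) = 2.72×10⁻⁵ T.
All 6 sides add in the same direction: B = 6 × 2.72×10⁻⁵ = 1.63×10⁻⁴ T.

B ≈ 163 μT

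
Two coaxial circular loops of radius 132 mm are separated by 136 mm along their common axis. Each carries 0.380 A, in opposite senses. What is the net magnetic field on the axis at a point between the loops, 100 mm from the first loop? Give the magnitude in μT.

Each loop contributes B = μ₀IR²/[2(R²+z²)^(3/2)] on the axis, with z measured from that loop.
Loop 1 (z = 0.1 m): B₁ = 9.16×10⁻⁷ T. Loop 2 (z = 0.036 m): B₂ = 1.62×10⁻⁶ T.
The fields oppose: B = |B₁ − B₂| = 7.08×10⁻⁷ T.

B ≈ 0.708 μT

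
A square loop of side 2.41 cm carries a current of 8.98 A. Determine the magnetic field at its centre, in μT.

Each side is a finite straight segment at perpendicular distance d = a/(2 tan(π/4)) = 0.01205 m from the centre, with end-angles ±π/4.
One side contributes B₁ = (μ₀I/4πd)·2 sin(π/4) = 1.05×10⁻⁴ T.
All 4 sides add in the same direction: B = 4 × 1.05×10⁻⁴ = 4.22×10⁻⁴ T.

B ≈ 422 μT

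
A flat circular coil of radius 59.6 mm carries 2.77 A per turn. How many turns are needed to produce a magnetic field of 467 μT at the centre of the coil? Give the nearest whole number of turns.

For an N-turn coil, B = Nμ₀I/(2R). A single turn gives B₁ = 2.92×10⁻⁵ T with R = 0.0596 m.
N = B/B₁ = 4.67×10⁻⁴ / 2.92×10⁻⁵ = 15.99.

N = 16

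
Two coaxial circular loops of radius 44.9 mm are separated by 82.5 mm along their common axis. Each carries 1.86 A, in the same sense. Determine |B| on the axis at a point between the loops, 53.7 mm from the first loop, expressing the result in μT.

Each loop contributes B = μ₀IR²/[2(R²+z²)^(3/2)] on the axis, with z measured from that loop.
Loop 1 (z = 0.0537 m): B₁ = 6.87×10⁻⁶ T. Loop 2 (z = 0.0288 m): B₂ = 1.55×10⁻⁵ T.
The fields add: B = B₁ + B₂ = 2.24×10⁻⁵ T.

B ≈ 22.4 μT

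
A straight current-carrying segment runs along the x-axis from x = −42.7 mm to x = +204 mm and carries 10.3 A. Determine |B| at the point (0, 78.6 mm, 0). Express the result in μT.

For a finite straight segment, B = (μ₀I/4πd)(sinθ₁ + sinθ₂), where θ₁, θ₂ are the angles from the perpendicular to each end.
The perpendicular distance is d = 0.0786 m; the end-offsets along the wire are a = 0.0427 m and b = 0.204 m.
sinθ₁ = 0.0427/√(0.0427²+0.0786²) = 0.4774; sinθ₂ = 0.204/√(0.204²+0.0786²) = 0.9331.
B = (4π×10⁻⁷ × 10.3) / (4π × 0.0786) × (0.4774 + 0.9331) = 1.85×10⁻⁵ T.

B ≈ 18.5 μT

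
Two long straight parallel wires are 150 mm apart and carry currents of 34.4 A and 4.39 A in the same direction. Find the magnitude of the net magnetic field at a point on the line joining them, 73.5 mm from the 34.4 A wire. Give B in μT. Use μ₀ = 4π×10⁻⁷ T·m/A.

B ≈ 82.1 μT

Each long wire gives B = μ₀I/(2πd). Distances are d₁ = 0.0735 m and d₂ = 0.0765 m.
B₁ = 9.36×10⁻⁵ T, B₂ = 1.15×10⁻⁵ T.
Between parallel currents the two contributions point in opposite directions, so they subtract. B = |B₁ − B₂| = |9.36×10⁻⁵ − 1.15×10⁻⁵| = 8.21×10⁻⁵ T.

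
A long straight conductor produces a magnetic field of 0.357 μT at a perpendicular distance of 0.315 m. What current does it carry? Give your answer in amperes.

I ≈ 0.562 A

For a long straight wire B = μ₀I/(2πd), so I = 2πdB/μ₀.
I = 2π × 0.315 × 3.57×10⁻⁷ / (4π×10⁻⁷) = 0.562 A.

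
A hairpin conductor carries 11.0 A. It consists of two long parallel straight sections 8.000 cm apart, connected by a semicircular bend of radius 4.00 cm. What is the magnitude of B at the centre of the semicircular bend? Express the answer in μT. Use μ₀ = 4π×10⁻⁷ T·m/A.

B ≈ 141 μT

The semicircular arc contributes B_arc = μ₀I·π/(4πR) = μ₀I/(4R) = 8.64×10⁻⁵ T.
Each semi-infinite lead is at perpendicular distance R = 0.04 m from the centre, with the perpendicular foot at its near end, so it contributes μ₀I/(4πR); both point the same way, together 5.50×10⁻⁵ T.
Arc and leads all point the same direction: B = 8.64×10⁻⁵ + 5.50×10⁻⁵ = 1.41×10⁻⁴ T.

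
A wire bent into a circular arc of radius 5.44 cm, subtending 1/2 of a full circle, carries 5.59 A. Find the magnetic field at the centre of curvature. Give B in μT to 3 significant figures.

The Biot–Savart field of a circular arc at its centre is B = μ₀Iφ/(4πR), with φ = 3.142 rad.
B = (4π×10⁻⁷ × 5.59 × 3.142) / (4π × 0.0544) = 3.23×10⁻⁵ T.

B ≈ 32.3 μT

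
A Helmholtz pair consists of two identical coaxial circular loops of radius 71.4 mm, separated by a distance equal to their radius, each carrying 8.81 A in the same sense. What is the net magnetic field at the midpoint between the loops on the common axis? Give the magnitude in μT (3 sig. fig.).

B ≈ 111 μT

Each loop contributes B = μ₀IR²/[2(R²+z²)^(3/2)] on the axis, with z measured from that loop.
Loop 1 (z = 0.0357 m): B₁ = 5.55×10⁻⁵ T. Loop 2 (z = 0.0357 m): B₂ = 5.55×10⁻⁵ T.
The fields add: B = B₁ + B₂ = 1.11×10⁻⁴ T.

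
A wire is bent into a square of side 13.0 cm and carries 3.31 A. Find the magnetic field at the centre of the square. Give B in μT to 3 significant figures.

B ≈ 28.8 μT

Each side is a finite straight segment at perpendicular distance d = a/(2 tan(π/4)) = 0.065 m from the centre, with end-angles ±π/4.
One side contributes B₁ = (μ₀I/4πd)·2 sin(π/4) = 7.20×10⁻⁶ T.
All 4 sides add in the same direction: B = 4 × 7.20×10⁻⁶ = 2.88×10⁻⁵ T.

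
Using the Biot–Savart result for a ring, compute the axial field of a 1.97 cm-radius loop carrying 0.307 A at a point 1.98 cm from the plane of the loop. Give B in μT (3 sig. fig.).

B ≈ 3.44 μT

On the axis of a circular loop, B = μ₀IR² / [2(R²+z²)^(3/2)].
R² + z² = (0.0197)² + (0.0198)² = 0.0007801 m², and (R²+z²)^(3/2) = 2.18×10⁻⁵ m³.
B = (4π×10⁻⁷ × 0.307 × 0.0003881) / (2 × 2.18×10⁻⁵) = 3.44×10⁻⁶ T.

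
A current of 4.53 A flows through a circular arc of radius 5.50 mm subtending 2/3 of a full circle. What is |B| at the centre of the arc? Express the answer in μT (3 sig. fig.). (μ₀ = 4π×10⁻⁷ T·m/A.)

B ≈ 345 μT

The Biot–Savart field of a circular arc at its centre is B = μ₀Iφ/(4πR), with φ = 4.189 rad.
B = (4π×10⁻⁷ × 4.53 × 4.189) / (4π × 0.0055) = 3.45×10⁻⁴ T.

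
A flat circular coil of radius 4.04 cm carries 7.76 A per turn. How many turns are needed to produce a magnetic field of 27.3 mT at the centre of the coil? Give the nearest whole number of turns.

N = 226

For an N-turn coil, B = Nμ₀I/(2R). A single turn gives B₁ = 1.21×10⁻⁴ T with R = 0.0404 m.
N = B/B₁ = 2.73×10⁻² / 1.21×10⁻⁴ = 226.21.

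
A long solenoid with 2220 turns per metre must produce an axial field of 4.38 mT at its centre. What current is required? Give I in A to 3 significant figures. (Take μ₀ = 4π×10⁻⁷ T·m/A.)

I ≈ 1.57 A

Inside a long solenoid B = μ₀nI with n = 2220 m⁻¹, so I = B/(μ₀n).
I = 4.38×10⁻³ / (4π×10⁻⁷ × 2220) = 1.57 A.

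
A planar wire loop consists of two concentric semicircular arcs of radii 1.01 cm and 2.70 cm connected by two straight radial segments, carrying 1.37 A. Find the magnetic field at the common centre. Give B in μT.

B ≈ 26.7 μT

The radial connectors point toward the centre, so dl × r̂ = 0 and they contribute nothing.
Each semicircle gives μ₀I/(4R): inner arc 4.26×10⁻⁵ T, outer arc 1.59×10⁻⁵ T.
The two arcs carry current in opposite angular senses, so their fields oppose: B = |4.26×10⁻⁵ − 1.59×10⁻⁵| = 2.67×10⁻⁵ T.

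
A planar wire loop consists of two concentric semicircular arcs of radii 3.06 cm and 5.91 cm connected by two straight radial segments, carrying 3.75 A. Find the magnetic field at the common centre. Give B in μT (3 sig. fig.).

The radial connectors point toward the centre, so dl × r̂ = 0 and they contribute nothing.
Each semicircle gives μ₀I/(4R): inner arc 3.85×10⁻⁵ T, outer arc 1.99×10⁻⁵ T.
The two arcs carry current in opposite angular senses, so their fields oppose: B = |3.85×10⁻⁵ − 1.99×10⁻⁵| = 1.86×10⁻⁵ T.

B ≈ 18.6 μT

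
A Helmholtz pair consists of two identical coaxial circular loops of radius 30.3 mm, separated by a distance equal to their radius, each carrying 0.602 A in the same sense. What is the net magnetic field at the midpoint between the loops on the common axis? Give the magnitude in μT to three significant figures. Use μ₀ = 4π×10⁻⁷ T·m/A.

B ≈ 17.9 μT

Each loop contributes B = μ₀IR²/[2(R²+z²)^(3/2)] on the axis, with z measured from that loop.
Loop 1 (z = 0.01515 m): B₁ = 8.93×10⁻⁶ T. Loop 2 (z = 0.01515 m): B₂ = 8.93×10⁻⁶ T.
The fields add: B = B₁ + B₂ = 1.79×10⁻⁵ T.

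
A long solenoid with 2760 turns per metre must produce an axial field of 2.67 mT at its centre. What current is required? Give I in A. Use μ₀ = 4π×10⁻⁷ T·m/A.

Inside a long solenoid B = μ₀nI with n = 2760 m⁻¹, so I = B/(μ₀n).
I = 2.67×10⁻³ / (4π×10⁻⁷ × 2760) = 0.770 A.

I ≈ 0.770 A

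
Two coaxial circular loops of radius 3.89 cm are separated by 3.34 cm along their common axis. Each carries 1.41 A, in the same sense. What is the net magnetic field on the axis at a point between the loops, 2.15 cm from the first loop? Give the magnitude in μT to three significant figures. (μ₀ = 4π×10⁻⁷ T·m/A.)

Each loop contributes B = μ₀IR²/[2(R²+z²)^(3/2)] on the axis, with z measured from that loop.
Loop 1 (z = 0.0215 m): B₁ = 1.53×10⁻⁵ T. Loop 2 (z = 0.0119 m): B₂ = 1.99×10⁻⁵ T.
The fields add: B = B₁ + B₂ = 3.52×10⁻⁵ T.

B ≈ 35.2 μT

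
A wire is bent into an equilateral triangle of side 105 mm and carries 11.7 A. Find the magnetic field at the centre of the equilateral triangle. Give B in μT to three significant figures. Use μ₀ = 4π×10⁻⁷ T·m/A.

B ≈ 201 μT

Each side is a finite straight segment at perpendicular distance d = a/(2 tan(π/3)) = 0.03031 m from the centre, with end-angles ±π/3.
One side contributes B₁ = (μ₀I/4πd)·2 sin(π/3) = 6.69×10⁻⁵ T.
All 3 sides add in the same direction: B = 3 × 6.69×10⁻⁵ = 2.01×10⁻⁴ T.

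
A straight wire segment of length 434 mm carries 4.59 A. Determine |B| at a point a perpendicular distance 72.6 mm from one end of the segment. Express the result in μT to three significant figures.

For a finite straight segment, B = (μ₀I/4πd)(sinθ₁ + sinθ₂), where θ₁, θ₂ are the angles from the perpendicular to each end.
The perpendicular foot is at one end, so the two end-offsets along the wire are 0 and L = 0.434 m.
sinθ₁ = 0/√(0²+0.0726²) = 0.0000; sinθ₂ = 0.434/√(0.434²+0.0726²) = 0.9863.
B = (4π×10⁻⁷ × 4.59) / (4π × 0.0726) × (0.0000 + 0.9863) = 6.24×10⁻⁶ T.

B ≈ 6.24 μT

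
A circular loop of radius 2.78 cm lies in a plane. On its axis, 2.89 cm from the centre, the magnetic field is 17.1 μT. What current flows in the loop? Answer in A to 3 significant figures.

On the axis of a loop, B = μ₀IR²/[2(R²+z²)^(3/2)], so I = 2B(R²+z²)^(3/2)/(μ₀R²).
R² + z² = 0.0007728 + 0.0008352 = 0.001608 m²; raised to 3/2 gives 6.45×10⁻⁵ m³.
I = 2 × 1.71×10⁻⁵ × 6.45×10⁻⁵ / (1.26×10⁻⁶ × 0.0007728) = 2.27 A.

I ≈ 2.27 A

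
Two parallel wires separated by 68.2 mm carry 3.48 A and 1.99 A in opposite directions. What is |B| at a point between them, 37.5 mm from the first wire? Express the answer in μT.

Each long wire gives B = μ₀I/(2πd). Distances are d₁ = 0.0375 m and d₂ = 0.0307 m.
B₁ = 1.86×10⁻⁵ T, B₂ = 1.30×10⁻⁵ T.
Between antiparallel currents both contributions point the same way, so they add. B = B₁ + B₂ = 1.86×10⁻⁵ + 1.30×10⁻⁵ = 3.15×10⁻⁵ T.

B ≈ 31.5 μT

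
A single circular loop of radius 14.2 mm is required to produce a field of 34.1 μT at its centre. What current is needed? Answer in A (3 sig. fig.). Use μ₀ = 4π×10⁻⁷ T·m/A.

I ≈ 0.771 A

At the centre of a circular loop B = μ₀I/(2R), so I = 2RB/μ₀.
With R = 0.0142 m, I = 2 × 0.0142 × 3.41×10⁻⁵ / (4π×10⁻⁷) = 0.771 A.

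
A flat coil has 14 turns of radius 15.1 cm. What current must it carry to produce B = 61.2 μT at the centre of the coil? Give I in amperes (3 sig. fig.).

I ≈ 1.05 A

For an N-turn coil, B = Nμ₀I/(2R) with R = 0.151 m, so I = 2RB/(Nμ₀) = 2 × 0.151 × 6.12×10⁻⁵ / (14 × 4π×10⁻⁷) = 1.05 A.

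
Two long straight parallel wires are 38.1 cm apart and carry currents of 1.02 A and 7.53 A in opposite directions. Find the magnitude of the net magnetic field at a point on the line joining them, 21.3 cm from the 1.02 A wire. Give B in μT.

Each long wire gives B = μ₀I/(2πd). Distances are d₁ = 0.213 m and d₂ = 0.168 m.
B₁ = 9.58×10⁻⁷ T, B₂ = 8.96×10⁻⁶ T.
Between antiparallel currents both contributions point the same way, so they add. B = B₁ + B₂ = 9.58×10⁻⁷ + 8.96×10⁻⁶ = 9.92×10⁻⁶ T.

B ≈ 9.92 μT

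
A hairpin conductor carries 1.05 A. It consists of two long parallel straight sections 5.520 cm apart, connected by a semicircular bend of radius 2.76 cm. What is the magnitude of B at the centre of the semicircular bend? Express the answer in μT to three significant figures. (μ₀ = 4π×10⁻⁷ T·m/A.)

The semicircular arc contributes B_arc = μ₀I·π/(4πR) = μ₀I/(4R) = 1.20×10⁻⁵ T.
Each semi-infinite lead is at perpendicular distance R = 0.0276 m from the centre, with the perpendicular foot at its near end, so it contributes μ₀I/(4πR); both point the same way, together 7.61×10⁻⁶ T.
Arc and leads all point the same direction: B = 1.20×10⁻⁵ + 7.61×10⁻⁶ = 1.96×10⁻⁵ T.

B ≈ 19.6 μT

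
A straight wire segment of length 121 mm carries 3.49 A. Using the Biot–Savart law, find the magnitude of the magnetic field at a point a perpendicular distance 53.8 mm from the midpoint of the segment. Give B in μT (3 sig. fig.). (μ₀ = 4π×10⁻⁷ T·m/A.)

B ≈ 9.70 μT

For a finite straight segment, B = (μ₀I/4πd)(sinθ₁ + sinθ₂), where θ₁, θ₂ are the angles from the perpendicular to each end.
The perpendicular from the point meets the wire at its midpoint, so each end is L/2 = 0.0605 m away along the wire.
sinθ₁ = 0.0605/√(0.0605²+0.0538²) = 0.7473; sinθ₂ = 0.0605/√(0.0605²+0.0538²) = 0.7473.
B = (4π×10⁻⁷ × 3.49) / (4π × 0.0538) × (0.7473 + 0.7473) = 9.70×10⁻⁶ T.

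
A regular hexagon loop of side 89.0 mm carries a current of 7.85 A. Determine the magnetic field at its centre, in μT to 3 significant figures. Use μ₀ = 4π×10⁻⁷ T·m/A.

B ≈ 61.1 μT

Each side is a finite straight segment at perpendicular distance d = a/(2 tan(π/6)) = 0.07708 m from the centre, with end-angles ±π/6.
One side contributes B₁ = (μ₀I/4πd)·2 sin(π/6) = 1.02×10⁻⁵ T.
All 6 sides add in the same direction: B = 6 × 1.02×10⁻⁵ = 6.11×10⁻⁵ T.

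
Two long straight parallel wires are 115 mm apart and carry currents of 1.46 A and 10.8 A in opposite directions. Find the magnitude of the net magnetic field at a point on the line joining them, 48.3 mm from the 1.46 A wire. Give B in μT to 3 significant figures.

Each long wire gives B = μ₀I/(2πd). Distances are d₁ = 0.0483 m and d₂ = 0.0667 m.
B₁ = 6.05×10⁻⁶ T, B₂ = 3.24×10⁻⁵ T.
Between antiparallel currents both contributions point the same way, so they add. B = B₁ + B₂ = 6.05×10⁻⁶ + 3.24×10⁻⁵ = 3.84×10⁻⁵ T.

B ≈ 38.4 μT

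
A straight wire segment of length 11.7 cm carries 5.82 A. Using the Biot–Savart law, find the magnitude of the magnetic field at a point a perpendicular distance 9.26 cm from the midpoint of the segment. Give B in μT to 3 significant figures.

For a finite straight segment, B = (μ₀I/4πd)(sinθ₁ + sinθ₂), where θ₁, θ₂ are the angles from the perpendicular to each end.
The perpendicular from the point meets the wire at its midpoint, so each end is L/2 = 0.0585 m away along the wire.
sinθ₁ = 0.0585/√(0.0585²+0.0926²) = 0.5341; sinθ₂ = 0.0585/√(0.0585²+0.0926²) = 0.5341.
B = (4π×10⁻⁷ × 5.82) / (4π × 0.0926) × (0.5341 + 0.5341) = 6.71×10⁻⁶ T.

B ≈ 6.71 μT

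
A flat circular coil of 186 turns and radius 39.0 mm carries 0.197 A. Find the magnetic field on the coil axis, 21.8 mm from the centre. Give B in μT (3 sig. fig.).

For an N-turn flat coil, B = Nμ₀IR²/[2(R²+z²)^(3/2)] with R = 0.039 m, z = 0.0218 m.
B = 186 × 2.11×10⁻⁶ T = 3.93×10⁻⁴ T.

B ≈ 393 μT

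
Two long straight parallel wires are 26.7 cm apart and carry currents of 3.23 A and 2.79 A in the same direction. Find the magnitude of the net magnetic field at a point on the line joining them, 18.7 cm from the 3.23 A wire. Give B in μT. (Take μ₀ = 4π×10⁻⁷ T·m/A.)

Each long wire gives B = μ₀I/(2πd). Distances are d₁ = 0.187 m and d₂ = 0.08 m.
B₁ = 3.45×10⁻⁶ T, B₂ = 6.98×10⁻⁶ T.
Between parallel currents the two contributions point in opposite directions, so they subtract. B = |B₁ − B₂| = |3.45×10⁻⁶ − 6.98×10⁻⁶| = 3.52×10⁻⁶ T.

B ≈ 3.52 μT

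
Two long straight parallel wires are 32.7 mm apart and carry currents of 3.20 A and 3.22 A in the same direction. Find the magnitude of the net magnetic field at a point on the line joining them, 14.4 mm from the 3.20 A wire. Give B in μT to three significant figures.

B ≈ 9.25 μT

Each long wire gives B = μ₀I/(2πd). Distances are d₁ = 0.0144 m and d₂ = 0.0183 m.
B₁ = 4.44×10⁻⁵ T, B₂ = 3.52×10⁻⁵ T.
Between parallel currents the two contributions point in opposite directions, so they subtract. B = |B₁ − B₂| = |4.44×10⁻⁵ − 3.52×10⁻⁵| = 9.25×10⁻⁶ T.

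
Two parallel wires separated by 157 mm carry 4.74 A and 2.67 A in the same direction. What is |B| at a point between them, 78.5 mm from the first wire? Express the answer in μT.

Each long wire gives B = μ₀I/(2πd). Distances are d₁ = 0.0785 m and d₂ = 0.0785 m.
B₁ = 1.21×10⁻⁵ T, B₂ = 6.80×10⁻⁶ T.
Between parallel currents the two contributions point in opposite directions, so they subtract. B = |B₁ − B₂| = |1.21×10⁻⁵ − 6.80×10⁻⁶| = 5.27×10⁻⁶ T.

B ≈ 5.27 μT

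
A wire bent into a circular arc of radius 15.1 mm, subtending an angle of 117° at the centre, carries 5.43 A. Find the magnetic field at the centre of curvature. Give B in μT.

The Biot–Savart field of a circular arc at its centre is B = μ₀Iφ/(4πR), with φ = 2.042 rad.
B = (4π×10⁻⁷ × 5.43 × 2.042) / (4π × 0.0151) = 7.34×10⁻⁵ T.

B ≈ 73.4 μT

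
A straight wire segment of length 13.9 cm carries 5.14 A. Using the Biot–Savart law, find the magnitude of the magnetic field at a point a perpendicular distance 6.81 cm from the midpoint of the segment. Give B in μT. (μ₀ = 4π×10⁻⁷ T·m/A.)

B ≈ 10.8 μT

For a finite straight segment, B = (μ₀I/4πd)(sinθ₁ + sinθ₂), where θ₁, θ₂ are the angles from the perpendicular to each end.
The perpendicular from the point meets the wire at its midpoint, so each end is L/2 = 0.0695 m away along the wire.
sinθ₁ = 0.0695/√(0.0695²+0.0681²) = 0.7143; sinθ₂ = 0.0695/√(0.0695²+0.0681²) = 0.7143.
B = (4π×10⁻⁷ × 5.14) / (4π × 0.0681) × (0.7143 + 0.7143) = 1.08×10⁻⁵ T.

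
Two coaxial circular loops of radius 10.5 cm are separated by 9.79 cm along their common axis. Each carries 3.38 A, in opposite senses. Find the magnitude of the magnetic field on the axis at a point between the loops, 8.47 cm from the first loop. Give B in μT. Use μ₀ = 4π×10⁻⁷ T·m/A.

Each loop contributes B = μ₀IR²/[2(R²+z²)^(3/2)] on the axis, with z measured from that loop.
Loop 1 (z = 0.0847 m): B₁ = 9.54×10⁻⁶ T. Loop 2 (z = 0.0132 m): B₂ = 1.98×10⁻⁵ T.
The fields oppose: B = |B₁ − B₂| = 1.02×10⁻⁵ T.

B ≈ 10.2 μT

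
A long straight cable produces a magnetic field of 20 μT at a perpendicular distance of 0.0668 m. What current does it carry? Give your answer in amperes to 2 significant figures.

I ≈ 6.7 A

For a long straight wire B = μ₀I/(2πd), so I = 2πdB/μ₀.
I = 2π × 0.0668 × 2.00×10⁻⁵ / (4π×10⁻⁷) = 6.68 A.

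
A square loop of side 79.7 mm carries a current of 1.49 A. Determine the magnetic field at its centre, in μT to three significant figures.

Each side is a finite straight segment at perpendicular distance d = a/(2 tan(π/4)) = 0.03985 m from the centre, with end-angles ±π/4.
One side contributes B₁ = (μ₀I/4πd)·2 sin(π/4) = 5.29×10⁻⁶ T.
All 4 sides add in the same direction: B = 4 × 5.29×10⁻⁶ = 2.12×10⁻⁵ T.

B ≈ 21.2 μT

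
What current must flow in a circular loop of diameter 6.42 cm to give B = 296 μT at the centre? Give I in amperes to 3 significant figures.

I ≈ 15.1 A

At the centre of a circular loop B = μ₀I/(2R), so I = 2RB/μ₀.
With R = 0.0321 m, I = 2 × 0.0321 × 2.96×10⁻⁴ / (4π×10⁻⁷) = 15.1 A.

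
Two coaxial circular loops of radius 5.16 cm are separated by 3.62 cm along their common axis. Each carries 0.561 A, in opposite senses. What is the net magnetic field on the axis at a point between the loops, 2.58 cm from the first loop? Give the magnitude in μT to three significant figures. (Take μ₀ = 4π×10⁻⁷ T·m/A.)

Each loop contributes B = μ₀IR²/[2(R²+z²)^(3/2)] on the axis, with z measured from that loop.
Loop 1 (z = 0.0258 m): B₁ = 4.89×10⁻⁶ T. Loop 2 (z = 0.0104 m): B₂ = 6.44×10⁻⁶ T.
The fields oppose: B = |B₁ − B₂| = 1.55×10⁻⁶ T.

B ≈ 1.55 μT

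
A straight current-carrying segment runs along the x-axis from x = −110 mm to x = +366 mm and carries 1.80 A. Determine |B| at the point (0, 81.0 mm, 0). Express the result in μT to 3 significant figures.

For a finite straight segment, B = (μ₀I/4πd)(sinθ₁ + sinθ₂), where θ₁, θ₂ are the angles from the perpendicular to each end.
The perpendicular distance is d = 0.081 m; the end-offsets along the wire are a = 0.11 m and b = 0.366 m.
sinθ₁ = 0.11/√(0.11²+0.081²) = 0.8052; sinθ₂ = 0.366/√(0.366²+0.081²) = 0.9764.
B = (4π×10⁻⁷ × 1.80) / (4π × 0.081) × (0.8052 + 0.9764) = 3.96×10⁻⁶ T.

B ≈ 3.96 μT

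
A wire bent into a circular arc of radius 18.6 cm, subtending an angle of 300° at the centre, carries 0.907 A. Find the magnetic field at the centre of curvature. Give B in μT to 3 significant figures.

The Biot–Savart field of a circular arc at its centre is B = μ₀Iφ/(4πR), with φ = 5.236 rad.
B = (4π×10⁻⁷ × 0.907 × 5.236) / (4π × 0.186) = 2.55×10⁻⁶ T.

B ≈ 2.55 μT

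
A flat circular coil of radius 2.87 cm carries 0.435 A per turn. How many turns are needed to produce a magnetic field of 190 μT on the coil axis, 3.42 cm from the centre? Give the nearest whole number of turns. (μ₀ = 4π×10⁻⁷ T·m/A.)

N = 75

For an N-turn coil, B = Nμ₀IR²/[2(R²+z²)^(3/2)]. A single turn gives B₁ = 2.53×10⁻⁶ T with R = 0.0287 m, z = 0.0342 m.
N = B/B₁ = 1.90×10⁻⁴ / 2.53×10⁻⁶ = 75.11.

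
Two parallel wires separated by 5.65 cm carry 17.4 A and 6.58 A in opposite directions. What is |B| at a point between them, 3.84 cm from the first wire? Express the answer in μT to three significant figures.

B ≈ 163 μT

Each long wire gives B = μ₀I/(2πd). Distances are d₁ = 0.0384 m and d₂ = 0.0181 m.
B₁ = 9.06×10⁻⁵ T, B₂ = 7.27×10⁻⁵ T.
Between antiparallel currents both contributions point the same way, so they add. B = B₁ + B₂ = 9.06×10⁻⁵ + 7.27×10⁻⁵ = 1.63×10⁻⁴ T.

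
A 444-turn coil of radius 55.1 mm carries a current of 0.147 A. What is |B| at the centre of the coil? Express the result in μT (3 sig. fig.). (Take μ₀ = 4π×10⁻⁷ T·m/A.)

B ≈ 744 μT

For an N-turn flat coil, B = Nμ₀I/(2R) with R = 0.0551 m.
B = 444 × 1.68×10⁻⁶ T = 7.44×10⁻⁴ T.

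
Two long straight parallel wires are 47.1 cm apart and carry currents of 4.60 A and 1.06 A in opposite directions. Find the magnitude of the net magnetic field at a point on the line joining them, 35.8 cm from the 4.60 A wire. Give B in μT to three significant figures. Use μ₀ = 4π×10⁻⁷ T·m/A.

Each long wire gives B = μ₀I/(2πd). Distances are d₁ = 0.358 m and d₂ = 0.113 m.
B₁ = 2.57×10⁻⁶ T, B₂ = 1.88×10⁻⁶ T.
Between antiparallel currents both contributions point the same way, so they add. B = B₁ + B₂ = 2.57×10⁻⁶ + 1.88×10⁻⁶ = 4.45×10⁻⁶ T.

B ≈ 4.45 μT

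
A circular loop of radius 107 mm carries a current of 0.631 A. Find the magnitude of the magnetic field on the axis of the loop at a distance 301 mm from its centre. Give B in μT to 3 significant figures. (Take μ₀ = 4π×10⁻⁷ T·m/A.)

On the axis of a circular loop, B = μ₀IR² / [2(R²+z²)^(3/2)].
R² + z² = (0.107)² + (0.301)² = 0.102 m², and (R²+z²)^(3/2) = 3.26×10⁻² m³.
B = (4π×10⁻⁷ × 0.631 × 0.01145) / (2 × 3.26×10⁻²) = 1.39×10⁻⁷ T.

B ≈ 0.139 μT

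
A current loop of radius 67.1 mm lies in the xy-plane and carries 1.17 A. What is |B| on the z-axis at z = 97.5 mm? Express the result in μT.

B ≈ 2.00 μT

On the axis of a circular loop, B = μ₀IR² / [2(R²+z²)^(3/2)].
R² + z² = (0.0671)² + (0.0975)² = 0.01401 m², and (R²+z²)^(3/2) = 1.66×10⁻³ m³.
B = (4π×10⁻⁷ × 1.17 × 0.004502) / (2 × 1.66×10⁻³) = 2.00×10⁻⁶ T.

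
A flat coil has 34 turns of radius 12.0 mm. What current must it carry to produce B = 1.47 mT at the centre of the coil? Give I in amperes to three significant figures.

For an N-turn coil, B = Nμ₀I/(2R) with R = 0.012 m, so I = 2RB/(Nμ₀) = 2 × 0.012 × 1.47×10⁻³ / (34 × 4π×10⁻⁷) = 0.826 A.

I ≈ 0.826 A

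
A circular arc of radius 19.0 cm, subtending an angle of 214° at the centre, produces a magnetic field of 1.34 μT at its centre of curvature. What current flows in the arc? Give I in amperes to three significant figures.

For a circular arc, B = μ₀Iφ/(4πR) with φ in radians; here φ = 3.735 rad.
So I = 4πRB/(μ₀φ) = 4π × 0.19 × 1.34×10⁻⁶ / (4π×10⁻⁷ × 3.735) = 0.682 A.

I ≈ 0.682 A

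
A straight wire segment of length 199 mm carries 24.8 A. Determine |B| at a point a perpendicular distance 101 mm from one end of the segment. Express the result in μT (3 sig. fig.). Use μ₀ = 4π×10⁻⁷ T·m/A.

B ≈ 21.9 μT

For a finite straight segment, B = (μ₀I/4πd)(sinθ₁ + sinθ₂), where θ₁, θ₂ are the angles from the perpendicular to each end.
The perpendicular foot is at one end, so the two end-offsets along the wire are 0 and L = 0.199 m.
sinθ₁ = 0/√(0²+0.101²) = 0.0000; sinθ₂ = 0.199/√(0.199²+0.101²) = 0.8917.
B = (4π×10⁻⁷ × 24.8) / (4π × 0.101) × (0.0000 + 0.8917) = 2.19×10⁻⁵ T.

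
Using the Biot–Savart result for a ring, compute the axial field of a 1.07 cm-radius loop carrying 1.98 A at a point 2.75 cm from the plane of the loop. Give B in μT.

On the axis of a circular loop, B = μ₀IR² / [2(R²+z²)^(3/2)].
R² + z² = (0.0107)² + (0.0275)² = 0.0008707 m², and (R²+z²)^(3/2) = 2.57×10⁻⁵ m³.
B = (4π×10⁻⁷ × 1.98 × 0.0001145) / (2 × 2.57×10⁻⁵) = 5.54×10⁻⁶ T.

B ≈ 5.54 μT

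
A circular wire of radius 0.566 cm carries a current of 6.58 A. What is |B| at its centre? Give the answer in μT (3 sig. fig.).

B ≈ 730 μT

At the centre of a circular loop the Biot–Savart law gives B = μ₀I/(2R).
B = (4π×10⁻⁷ × 6.58) / (2 × 0.00566) = 7.30×10⁻⁴ T.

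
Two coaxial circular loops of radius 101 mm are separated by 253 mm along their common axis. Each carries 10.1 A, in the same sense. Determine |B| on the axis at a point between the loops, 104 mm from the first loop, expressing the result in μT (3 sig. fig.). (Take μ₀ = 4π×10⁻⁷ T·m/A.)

Each loop contributes B = μ₀IR²/[2(R²+z²)^(3/2)] on the axis, with z measured from that loop.
Loop 1 (z = 0.104 m): B₁ = 2.12×10⁻⁵ T. Loop 2 (z = 0.149 m): B₂ = 1.11×10⁻⁵ T.
The fields add: B = B₁ + B₂ = 3.23×10⁻⁵ T.

B ≈ 32.3 μT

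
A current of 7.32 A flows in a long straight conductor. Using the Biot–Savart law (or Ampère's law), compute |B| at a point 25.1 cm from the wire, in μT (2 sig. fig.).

B ≈ 5.8 μT

For an infinitely long straight wire, B = μ₀I/(2πd).
B = (4π×10⁻⁷ × 7.32) / (2π × 0.251) = 5.83×10⁻⁶ T.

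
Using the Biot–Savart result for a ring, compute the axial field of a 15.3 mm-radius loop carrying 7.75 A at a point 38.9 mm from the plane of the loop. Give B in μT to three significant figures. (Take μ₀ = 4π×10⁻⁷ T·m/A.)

On the axis of a circular loop, B = μ₀IR² / [2(R²+z²)^(3/2)].
R² + z² = (0.0153)² + (0.0389)² = 0.001747 m², and (R²+z²)^(3/2) = 7.30×10⁻⁵ m³.
B = (4π×10⁻⁷ × 7.75 × 0.0002341) / (2 × 7.30×10⁻⁵) = 1.56×10⁻⁵ T.

B ≈ 15.6 μT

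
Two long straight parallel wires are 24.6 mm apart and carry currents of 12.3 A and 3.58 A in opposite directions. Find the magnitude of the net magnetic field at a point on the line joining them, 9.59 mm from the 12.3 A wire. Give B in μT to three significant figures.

B ≈ 304 μT

Each long wire gives B = μ₀I/(2πd). Distances are d₁ = 0.00959 m and d₂ = 0.01501 m.
B₁ = 2.57×10⁻⁴ T, B₂ = 4.77×10⁻⁵ T.
Between antiparallel currents both contributions point the same way, so they add. B = B₁ + B₂ = 2.57×10⁻⁴ + 4.77×10⁻⁵ = 3.04×10⁻⁴ T.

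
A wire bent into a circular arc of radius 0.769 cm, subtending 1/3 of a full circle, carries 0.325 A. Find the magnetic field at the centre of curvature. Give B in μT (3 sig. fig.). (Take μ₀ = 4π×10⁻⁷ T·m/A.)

The Biot–Savart field of a circular arc at its centre is B = μ₀Iφ/(4πR), with φ = 2.094 rad.
B = (4π×10⁻⁷ × 0.325 × 2.094) / (4π × 0.00769) = 8.85×10⁻⁶ T.

B ≈ 8.85 μT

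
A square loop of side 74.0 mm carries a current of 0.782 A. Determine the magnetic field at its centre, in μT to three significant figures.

B ≈ 12.0 μT

Each side is a finite straight segment at perpendicular distance d = a/(2 tan(π/4)) = 0.037 m from the centre, with end-angles ±π/4.
One side contributes B₁ = (μ₀I/4πd)·2 sin(π/4) = 2.99×10⁻⁶ T.
All 4 sides add in the same direction: B = 4 × 2.99×10⁻⁶ = 1.20×10⁻⁵ T.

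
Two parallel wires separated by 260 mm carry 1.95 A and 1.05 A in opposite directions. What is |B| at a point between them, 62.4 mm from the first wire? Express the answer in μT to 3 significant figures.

B ≈ 7.31 μT

Each long wire gives B = μ₀I/(2πd). Distances are d₁ = 0.0624 m and d₂ = 0.1976 m.
B₁ = 6.25×10⁻⁶ T, B₂ = 1.06×10⁻⁶ T.
Between antiparallel currents both contributions point the same way, so they add. B = B₁ + B₂ = 6.25×10⁻⁶ + 1.06×10⁻⁶ = 7.31×10⁻⁶ T.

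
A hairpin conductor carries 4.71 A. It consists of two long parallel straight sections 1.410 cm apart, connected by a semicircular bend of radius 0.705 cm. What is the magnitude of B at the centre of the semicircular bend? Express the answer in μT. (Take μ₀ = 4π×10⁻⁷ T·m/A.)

The semicircular arc contributes B_arc = μ₀I·π/(4πR) = μ₀I/(4R) = 2.10×10⁻⁴ T.
Each semi-infinite lead is at perpendicular distance R = 0.00705 m from the centre, with the perpendicular foot at its near end, so it contributes μ₀I/(4πR); both point the same way, together 1.34×10⁻⁴ T.
Arc and leads all point the same direction: B = 2.10×10⁻⁴ + 1.34×10⁻⁴ = 3.44×10⁻⁴ T.

B ≈ 344 μT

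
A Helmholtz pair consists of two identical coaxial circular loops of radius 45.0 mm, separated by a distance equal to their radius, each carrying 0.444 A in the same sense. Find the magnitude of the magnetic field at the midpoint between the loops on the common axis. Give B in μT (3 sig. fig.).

Each loop contributes B = μ₀IR²/[2(R²+z²)^(3/2)] on the axis, with z measured from that loop.
Loop 1 (z = 0.0225 m): B₁ = 4.44×10⁻⁶ T. Loop 2 (z = 0.0225 m): B₂ = 4.44×10⁻⁶ T.
The fields add: B = B₁ + B₂ = 8.87×10⁻⁶ T.

B ≈ 8.87 μT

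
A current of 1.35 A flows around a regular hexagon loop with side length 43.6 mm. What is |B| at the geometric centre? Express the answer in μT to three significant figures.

Each side is a finite straight segment at perpendicular distance d = a/(2 tan(π/6)) = 0.03776 m from the centre, with end-angles ±π/6.
One side contributes B₁ = (μ₀I/4πd)·2 sin(π/6) = 3.58×10⁻⁶ T.
All 6 sides add in the same direction: B = 6 × 3.58×10⁻⁶ = 2.15×10⁻⁵ T.

B ≈ 21.5 μT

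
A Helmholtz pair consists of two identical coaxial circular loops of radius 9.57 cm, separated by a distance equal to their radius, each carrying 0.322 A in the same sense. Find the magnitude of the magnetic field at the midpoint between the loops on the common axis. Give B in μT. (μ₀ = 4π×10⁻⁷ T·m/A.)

B ≈ 3.03 μT

Each loop contributes B = μ₀IR²/[2(R²+z²)^(3/2)] on the axis, with z measured from that loop.
Loop 1 (z = 0.04785 m): B₁ = 1.51×10⁻⁶ T. Loop 2 (z = 0.04785 m): B₂ = 1.51×10⁻⁶ T.
The fields add: B = B₁ + B₂ = 3.03×10⁻⁶ T.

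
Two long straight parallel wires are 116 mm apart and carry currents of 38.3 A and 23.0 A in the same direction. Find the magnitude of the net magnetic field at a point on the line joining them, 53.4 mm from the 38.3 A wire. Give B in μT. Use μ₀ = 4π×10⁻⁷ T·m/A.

B ≈ 70.0 μT

Each long wire gives B = μ₀I/(2πd). Distances are d₁ = 0.0534 m and d₂ = 0.0626 m.
B₁ = 1.43×10⁻⁴ T, B₂ = 7.35×10⁻⁵ T.
Between parallel currents the two contributions point in opposite directions, so they subtract. B = |B₁ − B₂| = |1.43×10⁻⁴ − 7.35×10⁻⁵| = 7.00×10⁻⁵ T.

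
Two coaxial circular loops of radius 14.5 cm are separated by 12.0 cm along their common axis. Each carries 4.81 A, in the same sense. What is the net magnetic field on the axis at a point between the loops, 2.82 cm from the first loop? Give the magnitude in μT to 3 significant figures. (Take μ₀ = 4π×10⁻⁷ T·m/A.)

B ≈ 32.3 μT

Each loop contributes B = μ₀IR²/[2(R²+z²)^(3/2)] on the axis, with z measured from that loop.
Loop 1 (z = 0.0282 m): B₁ = 1.97×10⁻⁵ T. Loop 2 (z = 0.0918 m): B₂ = 1.26×10⁻⁵ T.
The fields add: B = B₁ + B₂ = 3.23×10⁻⁵ T.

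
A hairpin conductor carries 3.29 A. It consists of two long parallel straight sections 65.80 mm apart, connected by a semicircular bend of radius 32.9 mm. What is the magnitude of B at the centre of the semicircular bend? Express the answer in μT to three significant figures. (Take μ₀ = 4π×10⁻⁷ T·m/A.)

The semicircular arc contributes B_arc = μ₀I·π/(4πR) = μ₀I/(4R) = 3.14×10⁻⁵ T.
Each semi-infinite lead is at perpendicular distance R = 0.0329 m from the centre, with the perpendicular foot at its near end, so it contributes μ₀I/(4πR); both point the same way, together 2.00×10⁻⁵ T.
Arc and leads all point the same direction: B = 3.14×10⁻⁵ + 2.00×10⁻⁵ = 5.14×10⁻⁵ T.

B ≈ 51.4 μT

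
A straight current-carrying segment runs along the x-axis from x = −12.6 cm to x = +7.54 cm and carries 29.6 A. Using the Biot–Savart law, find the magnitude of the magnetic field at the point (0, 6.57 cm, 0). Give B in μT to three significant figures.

For a finite straight segment, B = (μ₀I/4πd)(sinθ₁ + sinθ₂), where θ₁, θ₂ are the angles from the perpendicular to each end.
The perpendicular distance is d = 0.0657 m; the end-offsets along the wire are a = 0.126 m and b = 0.0754 m.
sinθ₁ = 0.126/√(0.126²+0.0657²) = 0.8867; sinθ₂ = 0.0754/√(0.0754²+0.0657²) = 0.7539.
B = (4π×10⁻⁷ × 29.6) / (4π × 0.0657) × (0.8867 + 0.7539) = 7.39×10⁻⁵ T.

B ≈ 73.9 μT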